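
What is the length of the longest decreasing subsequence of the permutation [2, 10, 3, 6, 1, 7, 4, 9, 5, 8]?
3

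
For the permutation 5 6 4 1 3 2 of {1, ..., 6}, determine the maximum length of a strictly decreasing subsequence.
4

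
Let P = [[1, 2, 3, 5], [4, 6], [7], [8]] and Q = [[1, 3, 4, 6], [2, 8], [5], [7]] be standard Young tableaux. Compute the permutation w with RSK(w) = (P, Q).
Reverse the RSK construction: for i from n down to 1, find the cell of Q containing i, remove the entry at that cell from P, and reverse-bump it up through P; the value ejected from row 1 is w(i).

Step i=8: Q has 8 at row 2, column 2; remove 6 from row 2 of P and reverse-bump: 6 enters row 1 and ejects 5. So w(8) = 5. P is now [[1, 2, 3, 6], [4], [7], [8]].
Step i=7: Q has 7 at row 4, column 1; remove 8 from row 4 of P and reverse-bump: 8 enters row 3 and ejects 7; 7 enters row 2 and ejects 4; 4 enters row 1 and ejects 3. So w(7) = 3. P is now [[1, 2, 4, 6], [7], [8]].
Step i=6: Q has 6 at row 1, column 4; remove that cell from P, ejecting 6. So w(6) = 6. P is now [[1, 2, 4], [7], [8]].
Step i=5: Q has 5 at row 3, column 1; remove 8 from row 3 of P and reverse-bump: 8 enters row 2 and ejects 7; 7 enters row 1 and ejects 4. So w(5) = 4. P is now [[1, 2, 7], [8]].
Step i=4: Q has 4 at row 1, column 3; remove that cell from P, ejecting 7. So w(4) = 7. P is now [[1, 2], [8]].
Step i=3: Q has 3 at row 1, column 2; remove that cell from P, ejecting 2. So w(3) = 2. P is now [[1], [8]].
Step i=2: Q has 2 at row 2, column 1; remove 8 from row 2 of P and reverse-bump: 8 enters row 1 and ejects 1. So w(2) = 1. P is now [[8]].
Step i=1: Q has 1 at row 1, column 1; remove that cell from P, ejecting 8. So w(1) = 8. P is now [].

So w = 8 1 2 7 4 6 3 5.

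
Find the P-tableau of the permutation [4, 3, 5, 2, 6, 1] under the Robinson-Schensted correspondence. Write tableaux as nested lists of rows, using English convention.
P = [[1, 5, 6], [2], [3], [4]]

Insert 4: appended to row 1. P = [[4]].
Insert 3: 3 bumps 4 from row 1; 4 starts row 2. P = [[3], [4]].
Insert 5: appended to row 1. P = [[3, 5], [4]].
Insert 2: 2 bumps 3 from row 1; 3 bumps 4 from row 2; 4 starts row 3. P = [[2, 5], [3], [4]].
Insert 6: appended to row 1. P = [[2, 5, 6], [3], [4]].
Insert 1: 1 bumps 2 from row 1; 2 bumps 3 from row 2; 3 bumps 4 from row 3; 4 starts row 4. P = [[1, 5, 6], [2], [3], [4]].

So P = [[1, 5, 6], [2], [3], [4]].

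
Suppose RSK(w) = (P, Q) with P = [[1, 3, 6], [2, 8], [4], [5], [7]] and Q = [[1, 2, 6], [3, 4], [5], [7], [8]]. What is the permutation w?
Reverse the RSK construction: for i from n down to 1, find the cell of Q containing i, remove the entry at that cell from P, and reverse-bump it up through P; the value ejected from row 1 is w(i).

Step i=8: Q has 8 at row 5, column 1; remove 7 from row 5 of P and reverse-bump: 7 enters row 4 and ejects 5; 5 enters row 3 and ejects 4; 4 enters row 2 and ejects 2; 2 enters row 1 and ejects 1. So w(8) = 1. P is now [[2, 3, 6], [4, 8], [5], [7]].
Step i=7: Q has 7 at row 4, column 1; remove 7 from row 4 of P and reverse-bump: 7 enters row 3 and ejects 5; 5 enters row 2 and ejects 4; 4 enters row 1 and ejects 3. So w(7) = 3. P is now [[2, 4, 6], [5, 8], [7]].
Step i=6: Q has 6 at row 1, column 3; remove that cell from P, ejecting 6. So w(6) = 6. P is now [[2, 4], [5, 8], [7]].
Step i=5: Q has 5 at row 3, column 1; remove 7 from row 3 of P and reverse-bump: 7 enters row 2 and ejects 5; 5 enters row 1 and ejects 4. So w(5) = 4. P is now [[2, 5], [7, 8]].
Step i=4: Q has 4 at row 2, column 2; remove 8 from row 2 of P and reverse-bump: 8 enters row 1 and ejects 5. So w(4) = 5. P is now [[2, 8], [7]].
Step i=3: Q has 3 at row 2, column 1; remove 7 from row 2 of P and reverse-bump: 7 enters row 1 and ejects 2. So w(3) = 2. P is now [[7, 8]].
Step i=2: Q has 2 at row 1, column 2; remove that cell from P, ejecting 8. So w(2) = 8. P is now [[7]].
Step i=1: Q has 1 at row 1, column 1; remove that cell from P, ejecting 7. So w(1) = 7. P is now [].

So w = 7 8 2 5 4 6 3 1.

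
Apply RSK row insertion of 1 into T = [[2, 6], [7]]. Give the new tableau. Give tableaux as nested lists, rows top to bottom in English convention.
[[1, 6], [2], [7]]

In row 1, 1 replaces 2 (the leftmost entry greater than 1); 2 is bumped to row 2. In row 2, 2 replaces 7 (the leftmost entry greater than 2); 7 is bumped to row 3. 7 starts a new row 3. The new tableau is [[1, 6], [2], [7]].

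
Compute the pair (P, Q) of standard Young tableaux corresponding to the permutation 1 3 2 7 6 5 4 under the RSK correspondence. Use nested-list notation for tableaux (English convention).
Insert each entry of the permutation into P by Schensted row insertion, recording in Q the position of each new cell.

Insert 1: appended to row 1. P = [[1]], Q = [[1]].
Insert 3: appended to row 1. P = [[1, 3]], Q = [[1, 2]].
Insert 2: 2 bumps 3 from row 1; 3 starts row 2. P = [[1, 2], [3]], Q = [[1, 2], [3]].
Insert 7: appended to row 1. P = [[1, 2, 7], [3]], Q = [[1, 2, 4], [3]].
Insert 6: 6 bumps 7 from row 1; 7 appends to row 2. P = [[1, 2, 6], [3, 7]], Q = [[1, 2, 4], [3, 5]].
Insert 5: 5 bumps 6 from row 1; 6 bumps 7 from row 2; 7 starts row 3. P = [[1, 2, 5], [3, 6], [7]], Q = [[1, 2, 4], [3, 5], [6]].
Insert 4: 4 bumps 5 from row 1; 5 bumps 6 from row 2; 6 bumps 7 from row 3; 7 starts row 4. P = [[1, 2, 4], [3, 5], [6], [7]], Q = [[1, 2, 4], [3, 5], [6], [7]].

So P = [[1, 2, 4], [3, 5], [6], [7]], Q = [[1, 2, 4], [3, 5], [6], [7]].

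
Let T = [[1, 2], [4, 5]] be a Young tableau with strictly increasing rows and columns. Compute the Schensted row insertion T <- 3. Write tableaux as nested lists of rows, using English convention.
[[1, 2, 3], [4, 5]]

3 is larger than every entry of row 1, so it is appended to row 1. The new tableau is [[1, 2, 3], [4, 5]].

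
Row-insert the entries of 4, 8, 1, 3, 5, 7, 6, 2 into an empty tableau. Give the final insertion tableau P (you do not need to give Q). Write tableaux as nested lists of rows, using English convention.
P = [[1, 2, 5, 6], [3, 7], [4], [8]]

Insert 4: appended to row 1. P = [[4]].
Insert 8: appended to row 1. P = [[4, 8]].
Insert 1: 1 bumps 4 from row 1; 4 starts row 2. P = [[1, 8], [4]].
Insert 3: 3 bumps 8 from row 1; 8 appends to row 2. P = [[1, 3], [4, 8]].
Insert 5: appended to row 1. P = [[1, 3, 5], [4, 8]].
Insert 7: appended to row 1. P = [[1, 3, 5, 7], [4, 8]].
Insert 6: 6 bumps 7 from row 1; 7 bumps 8 from row 2; 8 starts row 3. P = [[1, 3, 5, 6], [4, 7], [8]].
Insert 2: 2 bumps 3 from row 1; 3 bumps 4 from row 2; 4 bumps 8 from row 3; 8 starts row 4. P = [[1, 2, 5, 6], [3, 7], [4], [8]].

So P = [[1, 2, 5, 6], [3, 7], [4], [8]].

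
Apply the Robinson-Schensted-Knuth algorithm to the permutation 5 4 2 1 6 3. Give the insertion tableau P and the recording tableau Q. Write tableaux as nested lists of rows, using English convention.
Insert each entry of the permutation into P by Schensted row insertion, recording in Q the position of each new cell.

Insert 5: appended to row 1. P = [[5]].
Insert 4: 4 bumps 5 from row 1; 5 starts row 2. P = [[4], [5]].
Insert 2: 2 bumps 4 from row 1; 4 bumps 5 from row 2; 5 starts row 3. P = [[2], [4], [5]].
Insert 1: 1 bumps 2 from row 1; 2 bumps 4 from row 2; 4 bumps 5 from row 3; 5 starts row 4. P = [[1], [2], [4], [5]].
Insert 6: appended to row 1. P = [[1, 6], [2], [4], [5]].
Insert 3: 3 bumps 6 from row 1; 6 appends to row 2. P = [[1, 3], [2, 6], [4], [5]].

So P = [[1, 3], [2, 6], [4], [5]], Q = [[1, 5], [2, 6], [3], [4]].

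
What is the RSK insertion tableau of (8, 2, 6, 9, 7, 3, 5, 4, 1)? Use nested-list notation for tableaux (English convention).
P = [[1, 3, 4], [2, 7], [5, 9], [6], [8]]

Insert 8: appended to row 1. P = [[8]].
Insert 2: 2 bumps 8 from row 1; 8 starts row 2. P = [[2], [8]].
Insert 6: appended to row 1. P = [[2, 6], [8]].
Insert 9: appended to row 1. P = [[2, 6, 9], [8]].
Insert 7: 7 bumps 9 from row 1; 9 appends to row 2. P = [[2, 6, 7], [8, 9]].
Insert 3: 3 bumps 6 from row 1; 6 bumps 8 from row 2; 8 starts row 3. P = [[2, 3, 7], [6, 9], [8]].
Insert 5: 5 bumps 7 from row 1; 7 bumps 9 from row 2; 9 appends to row 3. P = [[2, 3, 5], [6, 7], [8, 9]].
Insert 4: 4 bumps 5 from row 1; 5 bumps 6 from row 2; 6 bumps 8 from row 3; 8 starts row 4. P = [[2, 3, 4], [5, 7], [6, 9], [8]].
Insert 1: 1 bumps 2 from row 1; 2 bumps 5 from row 2; 5 bumps 6 from row 3; 6 bumps 8 from row 4; 8 starts row 5. P = [[1, 3, 4], [2, 7], [5, 9], [6], [8]].

So P = [[1, 3, 4], [2, 7], [5, 9], [6], [8]].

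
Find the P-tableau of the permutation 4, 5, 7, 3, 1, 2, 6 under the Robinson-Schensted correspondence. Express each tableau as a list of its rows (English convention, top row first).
Insert 4: appended to row 1. P = [[4]].
Insert 5: appended to row 1. P = [[4, 5]].
Insert 7: appended to row 1. P = [[4, 5, 7]].
Insert 3: 3 bumps 4 from row 1; 4 starts row 2. P = [[3, 5, 7], [4]].
Insert 1: 1 bumps 3 from row 1; 3 bumps 4 from row 2; 4 starts row 3. P = [[1, 5, 7], [3], [4]].
Insert 2: 2 bumps 5 from row 1; 5 appends to row 2. P = [[1, 2, 7], [3, 5], [4]].
Insert 6: 6 bumps 7 from row 1; 7 appends to row 2. P = [[1, 2, 6], [3, 5, 7], [4]].

So P = [[1, 2, 6], [3, 5, 7], [4]].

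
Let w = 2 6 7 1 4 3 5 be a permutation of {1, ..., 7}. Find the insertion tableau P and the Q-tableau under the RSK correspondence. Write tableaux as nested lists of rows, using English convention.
P = [[1, 3, 5], [2, 4, 7], [6]], Q = [[1, 2, 3], [4, 5, 7], [6]]

Insert each entry of the permutation into P by Schensted row insertion, recording in Q the position of each new cell.

Insert 2: appended to row 1. P = [[2]], Q = [[1]].
Insert 6: appended to row 1. P = [[2, 6]], Q = [[1, 2]].
Insert 7: appended to row 1. P = [[2, 6, 7]], Q = [[1, 2, 3]].
Insert 1: 1 bumps 2 from row 1; 2 starts row 2. P = [[1, 6, 7], [2]], Q = [[1, 2, 3], [4]].
Insert 4: 4 bumps 6 from row 1; 6 appends to row 2. P = [[1, 4, 7], [2, 6]], Q = [[1, 2, 3], [4, 5]].
Insert 3: 3 bumps 4 from row 1; 4 bumps 6 from row 2; 6 starts row 3. P = [[1, 3, 7], [2, 4], [6]], Q = [[1, 2, 3], [4, 5], [6]].
Insert 5: 5 bumps 7 from row 1; 7 appends to row 2. P = [[1, 3, 5], [2, 4, 7], [6]], Q = [[1, 2, 3], [4, 5, 7], [6]].

So P = [[1, 3, 5], [2, 4, 7], [6]], Q = [[1, 2, 3], [4, 5, 7], [6]].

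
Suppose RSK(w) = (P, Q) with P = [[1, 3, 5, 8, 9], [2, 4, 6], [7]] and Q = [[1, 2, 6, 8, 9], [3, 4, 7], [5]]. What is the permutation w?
2 7 1 4 3 6 5 8 9

Reverse the RSK construction: for i from n down to 1, find the cell of Q containing i, remove the entry at that cell from P, and reverse-bump it up through P; the value ejected from row 1 is w(i).

Step i=9: Q has 9 at row 1, column 5; remove that cell from P, ejecting 9. So w(9) = 9. P is now [[1, 3, 5, 8], [2, 4, 6], [7]].
Step i=8: Q has 8 at row 1, column 4; remove that cell from P, ejecting 8. So w(8) = 8. P is now [[1, 3, 5], [2, 4, 6], [7]].
Step i=7: Q has 7 at row 2, column 3; remove 6 from row 2 of P and reverse-bump: 6 enters row 1 and ejects 5. So w(7) = 5. P is now [[1, 3, 6], [2, 4], [7]].
Step i=6: Q has 6 at row 1, column 3; remove that cell from P, ejecting 6. So w(6) = 6. P is now [[1, 3], [2, 4], [7]].
Step i=5: Q has 5 at row 3, column 1; remove 7 from row 3 of P and reverse-bump: 7 enters row 2 and ejects 4; 4 enters row 1 and ejects 3. So w(5) = 3. P is now [[1, 4], [2, 7]].
Step i=4: Q has 4 at row 2, column 2; remove 7 from row 2 of P and reverse-bump: 7 enters row 1 and ejects 4. So w(4) = 4. P is now [[1, 7], [2]].
Step i=3: Q has 3 at row 2, column 1; remove 2 from row 2 of P and reverse-bump: 2 enters row 1 and ejects 1. So w(3) = 1. P is now [[2, 7]].
Step i=2: Q has 2 at row 1, column 2; remove that cell from P, ejecting 7. So w(2) = 7. P is now [[2]].
Step i=1: Q has 1 at row 1, column 1; remove that cell from P, ejecting 2. So w(1) = 2. P is now [].

So w = 2 7 1 4 3 6 5 8 9.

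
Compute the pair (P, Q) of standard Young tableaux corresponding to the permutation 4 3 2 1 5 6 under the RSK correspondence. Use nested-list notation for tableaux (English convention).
Insert each entry of the permutation into P by Schensted row insertion, recording in Q the position of each new cell.

Insert 4: appended to row 1. P = [[4]].
Insert 3: 3 bumps 4 from row 1; 4 starts row 2. P = [[3], [4]].
Insert 2: 2 bumps 3 from row 1; 3 bumps 4 from row 2; 4 starts row 3. P = [[2], [3], [4]].
Insert 1: 1 bumps 2 from row 1; 2 bumps 3 from row 2; 3 bumps 4 from row 3; 4 starts row 4. P = [[1], [2], [3], [4]].
Insert 5: appended to row 1. P = [[1, 5], [2], [3], [4]].
Insert 6: appended to row 1. P = [[1, 5, 6], [2], [3], [4]].

So P = [[1, 5, 6], [2], [3], [4]], Q = [[1, 5, 6], [2], [3], [4]].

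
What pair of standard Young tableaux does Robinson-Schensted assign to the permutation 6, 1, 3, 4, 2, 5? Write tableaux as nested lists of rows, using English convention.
Insert each entry of the permutation into P by Schensted row insertion, recording in Q the position of each new cell.

Insert 6: appended to row 1. P = [[6]], Q = [[1]].
Insert 1: 1 bumps 6 from row 1; 6 starts row 2. P = [[1], [6]], Q = [[1], [2]].
Insert 3: appended to row 1. P = [[1, 3], [6]], Q = [[1, 3], [2]].
Insert 4: appended to row 1. P = [[1, 3, 4], [6]], Q = [[1, 3, 4], [2]].
Insert 2: 2 bumps 3 from row 1; 3 bumps 6 from row 2; 6 starts row 3. P = [[1, 2, 4], [3], [6]], Q = [[1, 3, 4], [2], [5]].
Insert 5: appended to row 1. P = [[1, 2, 4, 5], [3], [6]], Q = [[1, 3, 4, 6], [2], [5]].

So P = [[1, 2, 4, 5], [3], [6]], Q = [[1, 3, 4, 6], [2], [5]].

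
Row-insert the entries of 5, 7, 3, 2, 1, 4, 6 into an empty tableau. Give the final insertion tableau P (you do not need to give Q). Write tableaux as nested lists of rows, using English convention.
Insert 5: appended to row 1. P = [[5]].
Insert 7: appended to row 1. P = [[5, 7]].
Insert 3: 3 bumps 5 from row 1; 5 starts row 2. P = [[3, 7], [5]].
Insert 2: 2 bumps 3 from row 1; 3 bumps 5 from row 2; 5 starts row 3. P = [[2, 7], [3], [5]].
Insert 1: 1 bumps 2 from row 1; 2 bumps 3 from row 2; 3 bumps 5 from row 3; 5 starts row 4. P = [[1, 7], [2], [3], [5]].
Insert 4: 4 bumps 7 from row 1; 7 appends to row 2. P = [[1, 4], [2, 7], [3], [5]].
Insert 6: appended to row 1. P = [[1, 4, 6], [2, 7], [3], [5]].

So P = [[1, 4, 6], [2, 7], [3], [5]].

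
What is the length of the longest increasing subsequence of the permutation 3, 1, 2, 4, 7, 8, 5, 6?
5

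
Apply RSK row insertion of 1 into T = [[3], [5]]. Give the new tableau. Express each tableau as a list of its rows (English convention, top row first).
In row 1, 1 replaces 3 (the leftmost entry greater than 1); 3 is bumped to row 2. In row 2, 3 replaces 5 (the leftmost entry greater than 3); 5 is bumped to row 3. 5 starts a new row 3. The new tableau is [[1], [3], [5]].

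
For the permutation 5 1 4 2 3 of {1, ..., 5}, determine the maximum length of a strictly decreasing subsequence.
3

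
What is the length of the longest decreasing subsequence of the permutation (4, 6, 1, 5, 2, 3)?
3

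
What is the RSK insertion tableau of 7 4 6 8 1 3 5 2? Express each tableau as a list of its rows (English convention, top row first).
After inserting 7: P = [[7]].
After inserting 4: P = [[4], [7]].
After inserting 6: P = [[4, 6], [7]].
After inserting 8: P = [[4, 6, 8], [7]].
After inserting 1: P = [[1, 6, 8], [4], [7]].
After inserting 3: P = [[1, 3, 8], [4, 6], [7]].
After inserting 5: P = [[1, 3, 5], [4, 6, 8], [7]].
After inserting 2: P = [[1, 2, 5], [3, 6, 8], [4], [7]].

So P = [[1, 2, 5], [3, 6, 8], [4], [7]].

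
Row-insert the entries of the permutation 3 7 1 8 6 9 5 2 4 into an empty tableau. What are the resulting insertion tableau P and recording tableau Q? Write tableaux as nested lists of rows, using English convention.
Insert each entry of the permutation into P by Schensted row insertion, recording in Q the position of each new cell.

After inserting 3: P = [[3]].
After inserting 7: P = [[3, 7]].
After inserting 1: P = [[1, 7], [3]].
After inserting 8: P = [[1, 7, 8], [3]].
After inserting 6: P = [[1, 6, 8], [3, 7]].
After inserting 9: P = [[1, 6, 8, 9], [3, 7]].
After inserting 5: P = [[1, 5, 8, 9], [3, 6], [7]].
After inserting 2: P = [[1, 2, 8, 9], [3, 5], [6], [7]].
After inserting 4: P = [[1, 2, 4, 9], [3, 5, 8], [6], [7]].

So P = [[1, 2, 4, 9], [3, 5, 8], [6], [7]], Q = [[1, 2, 4, 6], [3, 5, 9], [7], [8]].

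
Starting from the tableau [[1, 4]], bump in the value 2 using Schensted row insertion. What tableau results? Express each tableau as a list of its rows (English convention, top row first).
[[1, 2], [4]]

In row 1, 2 replaces 4 (the leftmost entry greater than 2); 4 is bumped to row 2. 4 starts a new row 2. The new tableau is [[1, 2], [4]].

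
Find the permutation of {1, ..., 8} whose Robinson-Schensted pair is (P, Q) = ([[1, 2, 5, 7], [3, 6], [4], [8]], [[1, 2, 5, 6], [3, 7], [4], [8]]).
Reverse the RSK construction: for i from n down to 1, find the cell of Q containing i, remove the entry at that cell from P, and reverse-bump it up through P; the value ejected from row 1 is w(i).

Step i=8: Q has 8 at row 4, column 1; remove 8 from row 4 of P and reverse-bump: 8 enters row 3 and ejects 4; 4 enters row 2 and ejects 3; 3 enters row 1 and ejects 2. So w(8) = 2. P is now [[1, 3, 5, 7], [4, 6], [8]].
Step i=7: Q has 7 at row 2, column 2; remove 6 from row 2 of P and reverse-bump: 6 enters row 1 and ejects 5. So w(7) = 5. P is now [[1, 3, 6, 7], [4], [8]].
Step i=6: Q has 6 at row 1, column 4; remove that cell from P, ejecting 7. So w(6) = 7. P is now [[1, 3, 6], [4], [8]].
Step i=5: Q has 5 at row 1, column 3; remove that cell from P, ejecting 6. So w(5) = 6. P is now [[1, 3], [4], [8]].
Step i=4: Q has 4 at row 3, column 1; remove 8 from row 3 of P and reverse-bump: 8 enters row 2 and ejects 4; 4 enters row 1 and ejects 3. So w(4) = 3. P is now [[1, 4], [8]].
Step i=3: Q has 3 at row 2, column 1; remove 8 from row 2 of P and reverse-bump: 8 enters row 1 and ejects 4. So w(3) = 4. P is now [[1, 8]].
Step i=2: Q has 2 at row 1, column 2; remove that cell from P, ejecting 8. So w(2) = 8. P is now [[1]].
Step i=1: Q has 1 at row 1, column 1; remove that cell from P, ejecting 1. So w(1) = 1. P is now [].

So w = 1 8 4 3 6 7 5 2.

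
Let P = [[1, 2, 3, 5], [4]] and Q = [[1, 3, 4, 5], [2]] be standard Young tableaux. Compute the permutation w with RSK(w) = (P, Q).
Reverse the RSK construction: for i from n down to 1, find the cell of Q containing i, remove the entry at that cell from P, and reverse-bump it up through P; the value ejected from row 1 is w(i).

Step i=5: Q has 5 at row 1, column 4; remove that cell from P, ejecting 5. So w(5) = 5. P is now [[1, 2, 3], [4]].
Step i=4: Q has 4 at row 1, column 3; remove that cell from P, ejecting 3. So w(4) = 3. P is now [[1, 2], [4]].
Step i=3: Q has 3 at row 1, column 2; remove that cell from P, ejecting 2. So w(3) = 2. P is now [[1], [4]].
Step i=2: Q has 2 at row 2, column 1; remove 4 from row 2 of P and reverse-bump: 4 enters row 1 and ejects 1. So w(2) = 1. P is now [[4]].
Step i=1: Q has 1 at row 1, column 1; remove that cell from P, ejecting 4. So w(1) = 4. P is now [].

So w = 4 1 2 3 5.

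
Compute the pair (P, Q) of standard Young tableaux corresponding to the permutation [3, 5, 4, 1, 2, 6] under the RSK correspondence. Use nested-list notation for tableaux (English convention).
Insert each entry of the permutation into P by Schensted row insertion, recording in Q the position of each new cell.

Insert 3: appended to row 1. P = [[3]].
Insert 5: appended to row 1. P = [[3, 5]].
Insert 4: 4 bumps 5 from row 1; 5 starts row 2. P = [[3, 4], [5]].
Insert 1: 1 bumps 3 from row 1; 3 bumps 5 from row 2; 5 starts row 3. P = [[1, 4], [3], [5]].
Insert 2: 2 bumps 4 from row 1; 4 appends to row 2. P = [[1, 2], [3, 4], [5]].
Insert 6: appended to row 1. P = [[1, 2, 6], [3, 4], [5]].

So P = [[1, 2, 6], [3, 4], [5]], Q = [[1, 2, 6], [3, 5], [4]].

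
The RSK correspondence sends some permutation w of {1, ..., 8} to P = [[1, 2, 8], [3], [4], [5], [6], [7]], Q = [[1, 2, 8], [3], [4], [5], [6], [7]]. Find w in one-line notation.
1 7 6 5 4 3 2 8

Reverse RSK: for i = n, n-1, ..., 1, locate i in Q, remove the corresponding corner cell from P, and reverse-bump its entry up through P; the value ejected from row 1 is w(i).

So w = 1 7 6 5 4 3 2 8.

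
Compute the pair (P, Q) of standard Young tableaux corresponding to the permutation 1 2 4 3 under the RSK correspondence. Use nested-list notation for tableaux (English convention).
Insert each entry of the permutation into P by Schensted row insertion, recording in Q the position of each new cell.

Insert 1: appended to row 1. P = [[1]].
Insert 2: appended to row 1. P = [[1, 2]].
Insert 4: appended to row 1. P = [[1, 2, 4]].
Insert 3: 3 bumps 4 from row 1; 4 starts row 2. P = [[1, 2, 3], [4]].

So P = [[1, 2, 3], [4]], Q = [[1, 2, 3], [4]].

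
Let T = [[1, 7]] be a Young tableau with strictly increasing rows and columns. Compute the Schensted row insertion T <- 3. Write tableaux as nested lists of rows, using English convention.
In row 1, 3 replaces 7 (the leftmost entry greater than 3); 7 is bumped to row 2. 7 starts a new row 2. The new tableau is [[1, 3], [7]].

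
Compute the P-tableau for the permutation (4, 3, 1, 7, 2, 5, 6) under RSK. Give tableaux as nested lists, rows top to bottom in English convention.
Insert 4: appended to row 1. P = [[4]].
Insert 3: 3 bumps 4 from row 1; 4 starts row 2. P = [[3], [4]].
Insert 1: 1 bumps 3 from row 1; 3 bumps 4 from row 2; 4 starts row 3. P = [[1], [3], [4]].
Insert 7: appended to row 1. P = [[1, 7], [3], [4]].
Insert 2: 2 bumps 7 from row 1; 7 appends to row 2. P = [[1, 2], [3, 7], [4]].
Insert 5: appended to row 1. P = [[1, 2, 5], [3, 7], [4]].
Insert 6: appended to row 1. P = [[1, 2, 5, 6], [3, 7], [4]].

So P = [[1, 2, 5, 6], [3, 7], [4]].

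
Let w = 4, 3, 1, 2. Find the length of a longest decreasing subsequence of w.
3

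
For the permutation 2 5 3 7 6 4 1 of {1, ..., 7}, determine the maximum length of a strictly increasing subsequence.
3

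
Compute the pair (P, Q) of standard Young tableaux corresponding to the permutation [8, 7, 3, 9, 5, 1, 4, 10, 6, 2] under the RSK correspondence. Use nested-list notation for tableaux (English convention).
P = [[1, 2, 6], [3, 4, 10], [5, 9], [7], [8]], Q = [[1, 4, 8], [2, 5, 9], [3, 7], [6], [10]]

Insert each entry of the permutation into P by Schensted row insertion, recording in Q the position of each new cell.

Insert 8: appended to row 1. P = [[8]], Q = [[1]].
Insert 7: 7 bumps 8 from row 1; 8 starts row 2. P = [[7], [8]], Q = [[1], [2]].
Insert 3: 3 bumps 7 from row 1; 7 bumps 8 from row 2; 8 starts row 3. P = [[3], [7], [8]], Q = [[1], [2], [3]].
Insert 9: appended to row 1. P = [[3, 9], [7], [8]], Q = [[1, 4], [2], [3]].
Insert 5: 5 bumps 9 from row 1; 9 appends to row 2. P = [[3, 5], [7, 9], [8]], Q = [[1, 4], [2, 5], [3]].
Insert 1: 1 bumps 3 from row 1; 3 bumps 7 from row 2; 7 bumps 8 from row 3; 8 starts row 4. P = [[1, 5], [3, 9], [7], [8]], Q = [[1, 4], [2, 5], [3], [6]].
Insert 4: 4 bumps 5 from row 1; 5 bumps 9 from row 2; 9 appends to row 3. P = [[1, 4], [3, 5], [7, 9], [8]], Q = [[1, 4], [2, 5], [3, 7], [6]].
Insert 10: appended to row 1. P = [[1, 4, 10], [3, 5], [7, 9], [8]], Q = [[1, 4, 8], [2, 5], [3, 7], [6]].
Insert 6: 6 bumps 10 from row 1; 10 appends to row 2. P = [[1, 4, 6], [3, 5, 10], [7, 9], [8]], Q = [[1, 4, 8], [2, 5, 9], [3, 7], [6]].
Insert 2: 2 bumps 4 from row 1; 4 bumps 5 from row 2; 5 bumps 7 from row 3; 7 bumps 8 from row 4; 8 starts row 5. P = [[1, 2, 6], [3, 4, 10], [5, 9], [7], [8]], Q = [[1, 4, 8], [2, 5, 9], [3, 7], [6], [10]].

So P = [[1, 2, 6], [3, 4, 10], [5, 9], [7], [8]], Q = [[1, 4, 8], [2, 5, 9], [3, 7], [6], [10]].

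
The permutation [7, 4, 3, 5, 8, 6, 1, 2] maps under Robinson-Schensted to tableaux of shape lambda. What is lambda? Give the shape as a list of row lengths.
RSK row insertion gives P = [[1, 2, 6], [3, 5], [4, 8], [7]], which has shape [3, 2, 2, 1].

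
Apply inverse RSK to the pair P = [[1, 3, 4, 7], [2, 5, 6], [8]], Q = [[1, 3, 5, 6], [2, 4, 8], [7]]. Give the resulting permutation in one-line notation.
2 1 8 5 6 7 3 4

Reverse RSK: for i = n, n-1, ..., 1, locate i in Q, remove the corresponding corner cell from P, and reverse-bump its entry up through P; the value ejected from row 1 is w(i).

So w = 2 1 8 5 6 7 3 4.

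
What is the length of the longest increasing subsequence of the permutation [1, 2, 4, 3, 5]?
4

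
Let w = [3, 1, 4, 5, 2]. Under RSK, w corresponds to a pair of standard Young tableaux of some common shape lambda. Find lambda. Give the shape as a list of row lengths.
[3, 2]

Row-insert each entry into an empty tableau.

After inserting 3: P = [[3]].
After inserting 1: P = [[1], [3]].
After inserting 4: P = [[1, 4], [3]].
After inserting 5: P = [[1, 4, 5], [3]].
After inserting 2: P = [[1, 2, 5], [3, 4]].

The final insertion tableau P = [[1, 2, 5], [3, 4]] has shape [3, 2].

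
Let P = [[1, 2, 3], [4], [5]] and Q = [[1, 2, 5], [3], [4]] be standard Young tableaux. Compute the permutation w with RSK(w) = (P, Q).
1 5 4 2 3

Reverse the RSK construction: for i from n down to 1, find the cell of Q containing i, remove the entry at that cell from P, and reverse-bump it up through P; the value ejected from row 1 is w(i).

Step i=5: Q has 5 at row 1, column 3; remove that cell from P, ejecting 3. So w(5) = 3. P is now [[1, 2], [4], [5]].
Step i=4: Q has 4 at row 3, column 1; remove 5 from row 3 of P and reverse-bump: 5 enters row 2 and ejects 4; 4 enters row 1 and ejects 2. So w(4) = 2. P is now [[1, 4], [5]].
Step i=3: Q has 3 at row 2, column 1; remove 5 from row 2 of P and reverse-bump: 5 enters row 1 and ejects 4. So w(3) = 4. P is now [[1, 5]].
Step i=2: Q has 2 at row 1, column 2; remove that cell from P, ejecting 5. So w(2) = 5. P is now [[1]].
Step i=1: Q has 1 at row 1, column 1; remove that cell from P, ejecting 1. So w(1) = 1. P is now [].

So w = 1 5 4 2 3.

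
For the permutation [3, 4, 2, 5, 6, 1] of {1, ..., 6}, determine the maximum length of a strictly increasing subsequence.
4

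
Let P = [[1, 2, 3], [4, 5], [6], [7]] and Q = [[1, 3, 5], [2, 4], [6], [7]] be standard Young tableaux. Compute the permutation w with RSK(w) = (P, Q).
Reverse the RSK construction: for i from n down to 1, find the cell of Q containing i, remove the entry at that cell from P, and reverse-bump it up through P; the value ejected from row 1 is w(i).

Step i=7: Q has 7 at row 4, column 1; remove 7 from row 4 of P and reverse-bump: 7 enters row 3 and ejects 6; 6 enters row 2 and ejects 5; 5 enters row 1 and ejects 3. So w(7) = 3. P is now [[1, 2, 5], [4, 6], [7]].
Step i=6: Q has 6 at row 3, column 1; remove 7 from row 3 of P and reverse-bump: 7 enters row 2 and ejects 6; 6 enters row 1 and ejects 5. So w(6) = 5. P is now [[1, 2, 6], [4, 7]].
Step i=5: Q has 5 at row 1, column 3; remove that cell from P, ejecting 6. So w(5) = 6. P is now [[1, 2], [4, 7]].
Step i=4: Q has 4 at row 2, column 2; remove 7 from row 2 of P and reverse-bump: 7 enters row 1 and ejects 2. So w(4) = 2. P is now [[1, 7], [4]].
Step i=3: Q has 3 at row 1, column 2; remove that cell from P, ejecting 7. So w(3) = 7. P is now [[1], [4]].
Step i=2: Q has 2 at row 2, column 1; remove 4 from row 2 of P and reverse-bump: 4 enters row 1 and ejects 1. So w(2) = 1. P is now [[4]].
Step i=1: Q has 1 at row 1, column 1; remove that cell from P, ejecting 4. So w(1) = 4. P is now [].

So w = 4 1 7 2 6 5 3.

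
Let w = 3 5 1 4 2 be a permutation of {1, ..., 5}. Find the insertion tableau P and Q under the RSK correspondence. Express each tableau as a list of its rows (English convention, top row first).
P = [[1, 2], [3, 4], [5]], Q = [[1, 2], [3, 4], [5]]

Insert each entry of the permutation into P by Schensted row insertion, recording in Q the position of each new cell.

Insert 3: appended to row 1. P = [[3]].
Insert 5: appended to row 1. P = [[3, 5]].
Insert 1: 1 bumps 3 from row 1; 3 starts row 2. P = [[1, 5], [3]].
Insert 4: 4 bumps 5 from row 1; 5 appends to row 2. P = [[1, 4], [3, 5]].
Insert 2: 2 bumps 4 from row 1; 4 bumps 5 from row 2; 5 starts row 3. P = [[1, 2], [3, 4], [5]].

So P = [[1, 2], [3, 4], [5]], Q = [[1, 2], [3, 4], [5]].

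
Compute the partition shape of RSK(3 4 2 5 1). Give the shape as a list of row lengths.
Row-insert each entry into an empty tableau.

After inserting 3: P = [[3]].
After inserting 4: P = [[3, 4]].
After inserting 2: P = [[2, 4], [3]].
After inserting 5: P = [[2, 4, 5], [3]].
After inserting 1: P = [[1, 4, 5], [2], [3]].

The final insertion tableau P = [[1, 4, 5], [2], [3]] has shape [3, 1, 1].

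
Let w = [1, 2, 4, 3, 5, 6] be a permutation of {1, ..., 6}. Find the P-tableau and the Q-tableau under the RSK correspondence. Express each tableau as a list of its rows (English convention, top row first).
Insert each entry of the permutation into P by Schensted row insertion, recording in Q the position of each new cell.

After inserting 1: P = [[1]].
After inserting 2: P = [[1, 2]].
After inserting 4: P = [[1, 2, 4]].
After inserting 3: P = [[1, 2, 3], [4]].
After inserting 5: P = [[1, 2, 3, 5], [4]].
After inserting 6: P = [[1, 2, 3, 5, 6], [4]].

So P = [[1, 2, 3, 5, 6], [4]], Q = [[1, 2, 3, 5, 6], [4]].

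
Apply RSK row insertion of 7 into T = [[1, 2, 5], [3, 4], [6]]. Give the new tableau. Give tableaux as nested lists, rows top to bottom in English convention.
[[1, 2, 5, 7], [3, 4], [6]]

7 is larger than every entry of row 1, so it is appended to row 1. The new tableau is [[1, 2, 5, 7], [3, 4], [6]].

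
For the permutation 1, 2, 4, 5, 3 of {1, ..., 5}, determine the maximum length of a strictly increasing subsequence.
4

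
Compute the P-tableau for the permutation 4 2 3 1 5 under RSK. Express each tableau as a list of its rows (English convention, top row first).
P = [[1, 3, 5], [2], [4]]

Insert 4: appended to row 1. P = [[4]].
Insert 2: 2 bumps 4 from row 1; 4 starts row 2. P = [[2], [4]].
Insert 3: appended to row 1. P = [[2, 3], [4]].
Insert 1: 1 bumps 2 from row 1; 2 bumps 4 from row 2; 4 starts row 3. P = [[1, 3], [2], [4]].
Insert 5: appended to row 1. P = [[1, 3, 5], [2], [4]].

So P = [[1, 3, 5], [2], [4]].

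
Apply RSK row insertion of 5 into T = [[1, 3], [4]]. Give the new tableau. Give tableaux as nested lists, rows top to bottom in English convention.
[[1, 3, 5], [4]]

5 is larger than every entry of row 1, so it is appended to row 1. The new tableau is [[1, 3, 5], [4]].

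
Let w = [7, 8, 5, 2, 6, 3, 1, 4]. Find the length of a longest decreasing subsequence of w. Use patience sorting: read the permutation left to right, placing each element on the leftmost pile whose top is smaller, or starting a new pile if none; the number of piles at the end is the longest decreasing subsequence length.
4

7: new pile. tops = [7]
8: onto pile 1 (replacing 7). tops = [8]
5: new pile. tops = [8, 5]
2: new pile. tops = [8, 5, 2]
6: onto pile 2 (replacing 5). tops = [8, 6, 2]
3: onto pile 3 (replacing 2). tops = [8, 6, 3]
1: new pile. tops = [8, 6, 3, 1]
4: onto pile 3 (replacing 3). tops = [8, 6, 4, 1]

4 piles, so the longest decreasing subsequence has length 4.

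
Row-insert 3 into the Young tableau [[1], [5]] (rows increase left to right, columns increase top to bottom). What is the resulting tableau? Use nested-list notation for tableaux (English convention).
3 is larger than every entry of row 1, so it is appended to row 1. The new tableau is [[1, 3], [5]].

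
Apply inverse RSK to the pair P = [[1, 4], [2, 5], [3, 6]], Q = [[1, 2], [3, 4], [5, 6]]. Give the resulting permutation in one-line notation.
3 6 2 5 1 4

Reverse RSK: for i = n, n-1, ..., 1, locate i in Q, remove the corresponding corner cell from P, and reverse-bump its entry up through P; the value ejected from row 1 is w(i).

So w = 3 6 2 5 1 4.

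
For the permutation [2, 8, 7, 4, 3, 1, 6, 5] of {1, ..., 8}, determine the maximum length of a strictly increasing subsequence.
3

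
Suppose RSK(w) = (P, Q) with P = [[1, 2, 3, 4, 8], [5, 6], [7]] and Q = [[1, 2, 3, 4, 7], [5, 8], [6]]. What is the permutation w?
1 2 5 7 6 3 8 4

Reverse the RSK construction: for i from n down to 1, find the cell of Q containing i, remove the entry at that cell from P, and reverse-bump it up through P; the value ejected from row 1 is w(i).

Step i=8: Q has 8 at row 2, column 2; remove 6 from row 2 of P and reverse-bump: 6 enters row 1 and ejects 4. So w(8) = 4. P is now [[1, 2, 3, 6, 8], [5], [7]].
Step i=7: Q has 7 at row 1, column 5; remove that cell from P, ejecting 8. So w(7) = 8. P is now [[1, 2, 3, 6], [5], [7]].
Step i=6: Q has 6 at row 3, column 1; remove 7 from row 3 of P and reverse-bump: 7 enters row 2 and ejects 5; 5 enters row 1 and ejects 3. So w(6) = 3. P is now [[1, 2, 5, 6], [7]].
Step i=5: Q has 5 at row 2, column 1; remove 7 from row 2 of P and reverse-bump: 7 enters row 1 and ejects 6. So w(5) = 6. P is now [[1, 2, 5, 7]].
Step i=4: Q has 4 at row 1, column 4; remove that cell from P, ejecting 7. So w(4) = 7. P is now [[1, 2, 5]].
Step i=3: Q has 3 at row 1, column 3; remove that cell from P, ejecting 5. So w(3) = 5. P is now [[1, 2]].
Step i=2: Q has 2 at row 1, column 2; remove that cell from P, ejecting 2. So w(2) = 2. P is now [[1]].
Step i=1: Q has 1 at row 1, column 1; remove that cell from P, ejecting 1. So w(1) = 1. P is now [].

So w = 1 2 5 7 6 3 8 4.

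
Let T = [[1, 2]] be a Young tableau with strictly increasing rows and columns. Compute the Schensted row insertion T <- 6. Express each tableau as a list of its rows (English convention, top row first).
[[1, 2, 6]]

6 is larger than every entry of row 1, so it is appended to row 1. The new tableau is [[1, 2, 6]].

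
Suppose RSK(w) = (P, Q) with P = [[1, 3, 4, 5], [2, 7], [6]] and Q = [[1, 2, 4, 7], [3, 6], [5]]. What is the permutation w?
2 6 3 7 1 4 5

Reverse the RSK construction: for i from n down to 1, find the cell of Q containing i, remove the entry at that cell from P, and reverse-bump it up through P; the value ejected from row 1 is w(i).

Step i=7: Q has 7 at row 1, column 4; remove that cell from P, ejecting 5. So w(7) = 5. P is now [[1, 3, 4], [2, 7], [6]].
Step i=6: Q has 6 at row 2, column 2; remove 7 from row 2 of P and reverse-bump: 7 enters row 1 and ejects 4. So w(6) = 4. P is now [[1, 3, 7], [2], [6]].
Step i=5: Q has 5 at row 3, column 1; remove 6 from row 3 of P and reverse-bump: 6 enters row 2 and ejects 2; 2 enters row 1 and ejects 1. So w(5) = 1. P is now [[2, 3, 7], [6]].
Step i=4: Q has 4 at row 1, column 3; remove that cell from P, ejecting 7. So w(4) = 7. P is now [[2, 3], [6]].
Step i=3: Q has 3 at row 2, column 1; remove 6 from row 2 of P and reverse-bump: 6 enters row 1 and ejects 3. So w(3) = 3. P is now [[2, 6]].
Step i=2: Q has 2 at row 1, column 2; remove that cell from P, ejecting 6. So w(2) = 6. P is now [[2]].
Step i=1: Q has 1 at row 1, column 1; remove that cell from P, ejecting 2. So w(1) = 2. P is now [].

So w = 2 6 3 7 1 4 5.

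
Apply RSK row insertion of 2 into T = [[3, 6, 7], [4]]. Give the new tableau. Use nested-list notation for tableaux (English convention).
In row 1, 2 replaces 3 (the leftmost entry greater than 2); 3 is bumped to row 2. In row 2, 3 replaces 4 (the leftmost entry greater than 3); 4 is bumped to row 3. 4 starts a new row 3. The new tableau is [[2, 6, 7], [3], [4]].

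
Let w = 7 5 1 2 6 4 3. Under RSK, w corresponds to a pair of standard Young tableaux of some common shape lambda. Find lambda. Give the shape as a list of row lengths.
[3, 2, 1, 1]

Row-insert each entry into an empty tableau.

After inserting 7: P = [[7]].
After inserting 5: P = [[5], [7]].
After inserting 1: P = [[1], [5], [7]].
After inserting 2: P = [[1, 2], [5], [7]].
After inserting 6: P = [[1, 2, 6], [5], [7]].
After inserting 4: P = [[1, 2, 4], [5, 6], [7]].
After inserting 3: P = [[1, 2, 3], [4, 6], [5], [7]].

The final insertion tableau P = [[1, 2, 3], [4, 6], [5], [7]] has shape [3, 2, 1, 1].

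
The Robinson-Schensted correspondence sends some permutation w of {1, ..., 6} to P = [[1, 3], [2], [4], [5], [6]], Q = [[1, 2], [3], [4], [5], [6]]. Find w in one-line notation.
Reverse the RSK construction: for i from n down to 1, find the cell of Q containing i, remove the entry at that cell from P, and reverse-bump it up through P; the value ejected from row 1 is w(i).

Step i=6: Q has 6 at row 5, column 1; remove 6 from row 5 of P and reverse-bump: 6 enters row 4 and ejects 5; 5 enters row 3 and ejects 4; 4 enters row 2 and ejects 2; 2 enters row 1 and ejects 1. So w(6) = 1. P is now [[2, 3], [4], [5], [6]].
Step i=5: Q has 5 at row 4, column 1; remove 6 from row 4 of P and reverse-bump: 6 enters row 3 and ejects 5; 5 enters row 2 and ejects 4; 4 enters row 1 and ejects 3. So w(5) = 3. P is now [[2, 4], [5], [6]].
Step i=4: Q has 4 at row 3, column 1; remove 6 from row 3 of P and reverse-bump: 6 enters row 2 and ejects 5; 5 enters row 1 and ejects 4. So w(4) = 4. P is now [[2, 5], [6]].
Step i=3: Q has 3 at row 2, column 1; remove 6 from row 2 of P and reverse-bump: 6 enters row 1 and ejects 5. So w(3) = 5. P is now [[2, 6]].
Step i=2: Q has 2 at row 1, column 2; remove that cell from P, ejecting 6. So w(2) = 6. P is now [[2]].
Step i=1: Q has 1 at row 1, column 1; remove that cell from P, ejecting 2. So w(1) = 2. P is now [].

So w = 2 6 5 4 3 1.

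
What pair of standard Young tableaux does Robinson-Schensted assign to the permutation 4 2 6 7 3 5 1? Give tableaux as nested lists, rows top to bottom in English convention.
P = [[1, 3, 5], [2, 6, 7], [4]], Q = [[1, 3, 4], [2, 5, 6], [7]]

Insert each entry of the permutation into P by Schensted row insertion, recording in Q the position of each new cell.

After inserting 4: P = [[4]].
After inserting 2: P = [[2], [4]].
After inserting 6: P = [[2, 6], [4]].
After inserting 7: P = [[2, 6, 7], [4]].
After inserting 3: P = [[2, 3, 7], [4, 6]].
After inserting 5: P = [[2, 3, 5], [4, 6, 7]].
After inserting 1: P = [[1, 3, 5], [2, 6, 7], [4]].

So P = [[1, 3, 5], [2, 6, 7], [4]], Q = [[1, 3, 4], [2, 5, 6], [7]].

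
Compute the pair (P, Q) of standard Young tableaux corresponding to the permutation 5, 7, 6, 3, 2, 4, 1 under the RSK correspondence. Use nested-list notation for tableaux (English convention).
P = [[1, 4], [2, 6], [3], [5], [7]], Q = [[1, 2], [3, 6], [4], [5], [7]]

Insert each entry of the permutation into P by Schensted row insertion, recording in Q the position of each new cell.

Insert 5: appended to row 1. P = [[5]], Q = [[1]].
Insert 7: appended to row 1. P = [[5, 7]], Q = [[1, 2]].
Insert 6: 6 bumps 7 from row 1; 7 starts row 2. P = [[5, 6], [7]], Q = [[1, 2], [3]].
Insert 3: 3 bumps 5 from row 1; 5 bumps 7 from row 2; 7 starts row 3. P = [[3, 6], [5], [7]], Q = [[1, 2], [3], [4]].
Insert 2: 2 bumps 3 from row 1; 3 bumps 5 from row 2; 5 bumps 7 from row 3; 7 starts row 4. P = [[2, 6], [3], [5], [7]], Q = [[1, 2], [3], [4], [5]].
Insert 4: 4 bumps 6 from row 1; 6 appends to row 2. P = [[2, 4], [3, 6], [5], [7]], Q = [[1, 2], [3, 6], [4], [5]].
Insert 1: 1 bumps 2 from row 1; 2 bumps 3 from row 2; 3 bumps 5 from row 3; 5 bumps 7 from row 4; 7 starts row 5. P = [[1, 4], [2, 6], [3], [5], [7]], Q = [[1, 2], [3, 6], [4], [5], [7]].

So P = [[1, 4], [2, 6], [3], [5], [7]], Q = [[1, 2], [3, 6], [4], [5], [7]].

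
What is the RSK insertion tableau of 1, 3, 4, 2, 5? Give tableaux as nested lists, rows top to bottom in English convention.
P = [[1, 2, 4, 5], [3]]

Insert 1: appended to row 1. P = [[1]].
Insert 3: appended to row 1. P = [[1, 3]].
Insert 4: appended to row 1. P = [[1, 3, 4]].
Insert 2: 2 bumps 3 from row 1; 3 starts row 2. P = [[1, 2, 4], [3]].
Insert 5: appended to row 1. P = [[1, 2, 4, 5], [3]].

So P = [[1, 2, 4, 5], [3]].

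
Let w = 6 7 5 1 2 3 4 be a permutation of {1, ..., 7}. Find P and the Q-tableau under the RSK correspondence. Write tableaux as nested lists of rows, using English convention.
P = [[1, 2, 3, 4], [5, 7], [6]], Q = [[1, 2, 6, 7], [3, 5], [4]]

Insert each entry of the permutation into P by Schensted row insertion, recording in Q the position of each new cell.

Insert 6: appended to row 1. P = [[6]], Q = [[1]].
Insert 7: appended to row 1. P = [[6, 7]], Q = [[1, 2]].
Insert 5: 5 bumps 6 from row 1; 6 starts row 2. P = [[5, 7], [6]], Q = [[1, 2], [3]].
Insert 1: 1 bumps 5 from row 1; 5 bumps 6 from row 2; 6 starts row 3. P = [[1, 7], [5], [6]], Q = [[1, 2], [3], [4]].
Insert 2: 2 bumps 7 from row 1; 7 appends to row 2. P = [[1, 2], [5, 7], [6]], Q = [[1, 2], [3, 5], [4]].
Insert 3: appended to row 1. P = [[1, 2, 3], [5, 7], [6]], Q = [[1, 2, 6], [3, 5], [4]].
Insert 4: appended to row 1. P = [[1, 2, 3, 4], [5, 7], [6]], Q = [[1, 2, 6, 7], [3, 5], [4]].

So P = [[1, 2, 3, 4], [5, 7], [6]], Q = [[1, 2, 6, 7], [3, 5], [4]].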